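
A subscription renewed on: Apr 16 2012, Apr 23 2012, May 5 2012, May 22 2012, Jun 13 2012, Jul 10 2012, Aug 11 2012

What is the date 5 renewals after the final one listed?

Intervals are 7, 12, 17, 22, 27, 32 days — an arithmetic progression with common difference 5.
Next gap: 37 days. Aug 11 2012 + 37 days = Sep 17 2012.
Next gap: 42 days. Sep 17 2012 + 42 days = Oct 29 2012.
Next gap: 47 days. Oct 29 2012 + 47 days = Dec 15 2012.
Next gap: 52 days. Dec 15 2012 + 52 days = Feb 5 2013.
Next gap: 57 days. Feb 5 2013 + 57 days = Apr 3 2013.

Apr 3 2013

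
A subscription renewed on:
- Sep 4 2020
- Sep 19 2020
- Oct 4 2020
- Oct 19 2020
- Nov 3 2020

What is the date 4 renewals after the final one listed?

Jan 2 2021

The spacing is 15, 15, 15, 15 days — always 15 days.
Nov 3 2020 + 15 days = Nov 18 2020.
Nov 18 2020 + 15 days = Dec 3 2020.
Dec 3 2020 + 15 days = Dec 18 2020.
Dec 18 2020 + 15 days = Jan 2 2021.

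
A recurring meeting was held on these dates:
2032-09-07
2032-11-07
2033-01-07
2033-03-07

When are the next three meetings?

Each date is the 7th; the gaps (61, 61, 59) track the month lengths.
The rule is the 7th of every 2 months.
May 2033: 2033-05-07.
July 2033: 2033-07-07.
Next: September 2033 → 2033-09-07.

2033-05-07, 2033-07-07, 2033-09-07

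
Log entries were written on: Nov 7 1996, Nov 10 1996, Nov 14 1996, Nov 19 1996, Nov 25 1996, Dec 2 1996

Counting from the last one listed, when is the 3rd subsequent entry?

Intervals are 3, 4, 5, 6, 7 days — an arithmetic progression with common difference 1.
Next gap: 8 days. Dec 2 1996 + 8 days = Dec 10 1996.
Next gap: 9 days. Dec 10 1996 + 9 days = Dec 19 1996.
Next gap: 10 days. Dec 19 1996 + 10 days = Dec 29 1996.

Dec 29 1996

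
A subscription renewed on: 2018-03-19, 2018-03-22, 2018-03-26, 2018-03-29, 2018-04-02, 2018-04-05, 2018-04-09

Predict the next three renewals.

2018-04-12, 2018-04-16, 2018-04-19

The gap pattern 3, 4, 3, 4, 3, 4 repeats every 2 events.
These are the Mondays and Thursdays of each week.
The following Thursday is 2018-04-12.
The following Monday is 2018-04-16.
The following Thursday is 2018-04-19.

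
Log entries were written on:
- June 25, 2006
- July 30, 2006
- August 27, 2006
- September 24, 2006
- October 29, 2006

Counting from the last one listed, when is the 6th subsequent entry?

These are Sundays with 35, 28, 28, 35-day gaps.
Each is the final Sunday of its month — July 30, 2006 is past the 28th, so '4th Sunday' doesn't fit.
Last Sunday of November 2006: November 26, 2006.
December 2006 ends with Sunday December 31, 2006.
Last Sunday of January 2007: January 28, 2007.
Last Sunday of February 2007: February 25, 2007.
March 2007 ends with Sunday March 25, 2007.
April 2007 ends with Sunday April 29, 2007.

April 29, 2007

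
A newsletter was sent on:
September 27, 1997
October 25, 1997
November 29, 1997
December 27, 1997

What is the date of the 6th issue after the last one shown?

June 27, 1998

These are Saturdays with 28, 35, 28-day gaps.
Each is the final Saturday of its month — November 29, 1997 is past the 28th, so '4th Saturday' doesn't fit.
Last Saturday of January 1998: January 31, 1998.
February 1998 ends with Saturday February 28, 1998.
Last Saturday of March 1998: March 28, 1998.
April 1998 ends with Saturday April 25, 1998.
May 1998 ends with Saturday May 30, 1998.
Last Saturday of June 1998: June 27, 1998.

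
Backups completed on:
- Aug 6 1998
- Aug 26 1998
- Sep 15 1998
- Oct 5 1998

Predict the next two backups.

The spacing is 20, 20, 20 days — always 20 days.
Oct 5 1998 + 20 days = Oct 25 1998.
Oct 25 1998 + 20 days = Nov 14 1998.

Oct 25 1998, Nov 14 1998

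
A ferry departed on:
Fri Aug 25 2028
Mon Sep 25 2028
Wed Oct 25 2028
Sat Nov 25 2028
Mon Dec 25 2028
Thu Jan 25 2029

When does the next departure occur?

Sun Feb 25 2029

Gaps: 31, 30, 31, 30, 31 days — not constant. Every event is on the 25th of the month.
Pattern: the 25th of each month.
Next: February 2029 → Sun Feb 25 2029.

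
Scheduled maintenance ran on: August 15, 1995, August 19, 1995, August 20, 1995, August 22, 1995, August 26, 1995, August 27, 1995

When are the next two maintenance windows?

August 29, 1995; September 2, 1995

The gap pattern 4, 1, 2, 4, 1 repeats every 3 events.
These are the Tuesdays, Saturdays and Sundays of each week.
Next Tuesday: August 29, 1995.
The following Saturday is September 2, 1995.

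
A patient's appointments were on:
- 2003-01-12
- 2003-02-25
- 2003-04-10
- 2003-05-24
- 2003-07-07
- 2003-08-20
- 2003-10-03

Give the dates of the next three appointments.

2003-11-16, 2003-12-30, 2004-02-12

The spacing is 44, 44, 44, 44, 44, 44 days — always 44 days.
2003-10-03 + 44 days = 2003-11-16.
2003-11-16 + 44 days = 2003-12-30.
2003-12-30 + 44 days = 2004-02-12.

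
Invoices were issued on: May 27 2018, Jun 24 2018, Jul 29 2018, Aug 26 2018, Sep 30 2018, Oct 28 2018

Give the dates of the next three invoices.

Nov 25 2018, Dec 30 2018, Jan 27 2019

These are Sundays with 28, 35, 28, 35, 28-day gaps.
Each is the final Sunday of its month — Jul 29 2018 is past the 28th, so '4th Sunday' doesn't fit.
November 2018 ends with Sunday Nov 25 2018.
Last Sunday of December 2018: Dec 30 2018.
January 2019 ends with Sunday Jan 27 2019.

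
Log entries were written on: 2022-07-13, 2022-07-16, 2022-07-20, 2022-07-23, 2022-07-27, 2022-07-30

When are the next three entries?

2022-08-03, 2022-08-06, 2022-08-10

Every event lands on a Wednesday or Saturday (gaps cycle 3, 4, 3, 4, 3).
So the schedule is: every Wednesday and Saturday.
Next Wednesday: 2022-08-03.
Next Saturday: 2022-08-06.
Next Wednesday: 2022-08-10.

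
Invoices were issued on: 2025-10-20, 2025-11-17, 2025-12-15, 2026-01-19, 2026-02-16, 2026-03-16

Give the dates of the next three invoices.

2026-04-20, 2026-05-18, 2026-06-15

All dates are Mondays, 28, 28, 35, 28, 28 days apart.
Specifically, the 3rd Monday of each month.
April 2026 — 3rd Monday is 2026-04-20.
May 2026 — 3rd Monday is 2026-05-18.
June 2026 — 3rd Monday is 2026-06-15.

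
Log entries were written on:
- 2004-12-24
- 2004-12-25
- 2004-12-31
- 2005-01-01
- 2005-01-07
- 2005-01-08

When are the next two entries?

Gaps: 1, 6, 1, 6, 1 days — not constant, but cyclic with period 2.
The events fall on every Friday and Saturday.
Next Friday: 2005-01-14.
The following Saturday is 2005-01-15.

2005-01-14, 2005-01-15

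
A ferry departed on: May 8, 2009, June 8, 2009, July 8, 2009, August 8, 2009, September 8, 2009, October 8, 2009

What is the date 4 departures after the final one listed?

February 8, 2010

Gaps: 31, 30, 31, 31, 30 days — not constant. Every event is on the 8th of the month.
Pattern: the 8th of each month.
November 2009: November 8, 2009.
December 2009: December 8, 2009.
January 2010: January 8, 2010.
February 2010: February 8, 2010.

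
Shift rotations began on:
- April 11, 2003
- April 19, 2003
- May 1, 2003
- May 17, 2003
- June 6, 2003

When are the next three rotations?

Intervals are 8, 12, 16, 20 days — an arithmetic progression with common difference 4.
Next gap: 24 days. June 6, 2003 + 24 days = June 30, 2003.
Next gap: 28 days. June 30, 2003 + 28 days = July 28, 2003.
Next gap: 32 days. July 28, 2003 + 32 days = August 29, 2003.

June 30, 2003; July 28, 2003; August 29, 2003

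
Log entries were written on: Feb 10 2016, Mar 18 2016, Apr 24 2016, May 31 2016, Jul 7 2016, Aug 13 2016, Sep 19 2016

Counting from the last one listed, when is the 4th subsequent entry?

Feb 14 2017

The spacing is 37, 37, 37, 37, 37, 37 days — always 37 days.
Sep 19 2016 + 37 days = Oct 26 2016.
Oct 26 2016 + 37 days = Dec 2 2016.
Dec 2 2016 + 37 days = Jan 8 2017.
Jan 8 2017 + 37 days = Feb 14 2017.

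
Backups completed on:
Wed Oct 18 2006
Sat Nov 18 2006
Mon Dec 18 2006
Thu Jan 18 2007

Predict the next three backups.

Gaps: 31, 30, 31 days — not constant. Every event is on the 18th of the month.
Pattern: the 18th of each month.
February 2007: Sun Feb 18 2007.
Next: March 2007 → Sun Mar 18 2007.
Next: April 2007 → Wed Apr 18 2007.

Sun Feb 18 2007, Sun Mar 18 2007, Wed Apr 18 2007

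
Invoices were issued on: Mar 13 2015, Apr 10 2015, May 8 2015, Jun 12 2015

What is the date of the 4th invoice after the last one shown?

All dates are Fridays, 28, 28, 35 days apart.
Specifically, the 2nd Friday of each month.
2nd Friday of July 2015: Jul 10 2015.
2nd Friday of August 2015: Aug 14 2015.
2nd Friday of September 2015: Sep 11 2015.
2nd Friday of October 2015: Oct 9 2015.

Oct 9 2015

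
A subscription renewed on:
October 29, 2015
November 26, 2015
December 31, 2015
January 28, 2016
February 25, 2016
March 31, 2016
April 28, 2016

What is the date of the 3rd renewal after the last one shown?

July 28, 2016

These are Thursdays with 28, 35, 28, 28, 35, 28-day gaps.
Each is the final Thursday of its month — October 29, 2015 is past the 28th, so '4th Thursday' doesn't fit.
Last Thursday of May 2016: May 26, 2016.
June 2016 ends with Thursday June 30, 2016.
July 2016 ends with Thursday July 28, 2016.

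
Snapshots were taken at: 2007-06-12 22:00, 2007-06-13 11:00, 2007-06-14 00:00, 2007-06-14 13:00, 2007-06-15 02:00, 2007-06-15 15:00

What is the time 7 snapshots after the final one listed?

2007-06-19 10:00

Spacing: 13, 13, 13, 13, 13 h — constant 13 h.
2007-06-15 15:00 + 13 h = 2007-06-16 04:00.
2007-06-16 04:00 + 13 h = 2007-06-16 17:00.
2007-06-16 17:00 + 13 h = 2007-06-17 06:00.
2007-06-17 06:00 + 13 h = 2007-06-17 19:00.
2007-06-17 19:00 + 13 h = 2007-06-18 08:00.
2007-06-18 08:00 + 13 h = 2007-06-18 21:00.
2007-06-18 21:00 + 13 h = 2007-06-19 10:00.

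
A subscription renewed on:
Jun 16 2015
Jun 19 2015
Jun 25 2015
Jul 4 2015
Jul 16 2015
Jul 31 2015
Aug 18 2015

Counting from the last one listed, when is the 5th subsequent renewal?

Intervals are 3, 6, 9, 12, 15, 18 days — an arithmetic progression with common difference 3.
Next gap: 21 days. Aug 18 2015 + 21 days = Sep 8 2015.
Next gap: 24 days. Sep 8 2015 + 24 days = Oct 2 2015.
Next gap: 27 days. Oct 2 2015 + 27 days = Oct 29 2015.
Next gap: 30 days. Oct 29 2015 + 30 days = Nov 28 2015.
Next gap: 33 days. Nov 28 2015 + 33 days = Dec 31 2015.

Dec 31 2015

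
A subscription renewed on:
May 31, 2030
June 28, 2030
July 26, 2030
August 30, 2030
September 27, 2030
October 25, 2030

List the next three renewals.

November 29, 2030; December 27, 2030; January 31, 2031

These are Fridays with 28, 28, 35, 28, 28-day gaps.
Each is the final Friday of its month — May 31, 2030 is past the 28th, so '4th Friday' doesn't fit.
November 2030 ends with Friday November 29, 2030.
Last Friday of December 2030: December 27, 2030.
January 2031 ends with Friday January 31, 2031.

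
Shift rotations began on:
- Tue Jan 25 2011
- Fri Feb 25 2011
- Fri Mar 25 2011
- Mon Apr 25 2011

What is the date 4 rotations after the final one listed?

Gaps: 31, 28, 31 days — not constant. Every event is on the 25th of the month.
Pattern: the 25th of each month.
Next: May 2011 → Wed May 25 2011.
June 2011: Sat Jun 25 2011.
Next: July 2011 → Mon Jul 25 2011.
August 2011: Thu Aug 25 2011.

Thu Aug 25 2011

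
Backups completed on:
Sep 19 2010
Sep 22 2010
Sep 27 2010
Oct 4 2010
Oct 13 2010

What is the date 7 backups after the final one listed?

Intervals are 3, 5, 7, 9 days — an arithmetic progression with common difference 2.
Next gap: 11 days. Oct 13 2010 + 11 days = Oct 24 2010.
Next gap: 13 days. Oct 24 2010 + 13 days = Nov 6 2010.
Next gap: 15 days. Nov 6 2010 + 15 days = Nov 21 2010.
Next gap: 17 days. Nov 21 2010 + 17 days = Dec 8 2010.
Next gap: 19 days. Dec 8 2010 + 19 days = Dec 27 2010.
Next gap: 21 days. Dec 27 2010 + 21 days = Jan 17 2011.
Next gap: 23 days. Jan 17 2011 + 23 days = Feb 9 2011.

Feb 9 2011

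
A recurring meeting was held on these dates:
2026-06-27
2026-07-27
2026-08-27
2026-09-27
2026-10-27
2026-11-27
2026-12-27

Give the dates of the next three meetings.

2027-01-27, 2027-02-27, 2027-03-27

Each date is the 27th; the gaps (30, 31, 31, 30, 31, 30) track the month lengths.
The rule is the 27th of each month.
Next: January 2027 → 2027-01-27.
Next: February 2027 → 2027-02-27.
March 2027: 2027-03-27.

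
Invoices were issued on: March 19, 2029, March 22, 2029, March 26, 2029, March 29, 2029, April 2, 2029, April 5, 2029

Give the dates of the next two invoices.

The gap pattern 3, 4, 3, 4, 3 repeats every 2 events.
These are the Mondays and Thursdays of each week.
The following Monday is April 9, 2029.
Next Thursday: April 12, 2029.

April 9, 2029; April 12, 2029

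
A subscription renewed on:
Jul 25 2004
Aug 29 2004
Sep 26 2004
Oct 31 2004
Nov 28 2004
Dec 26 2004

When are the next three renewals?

Jan 30 2005, Feb 27 2005, Mar 27 2005

Every date is a Sunday; gaps 35, 28, 35, 28, 28 days.
Each is the last Sunday of its month (at least one falls on the 29th or later, ruling out '4th Sunday').
Last Sunday of January 2005: Jan 30 2005.
Last Sunday of February 2005: Feb 27 2005.
Last Sunday of March 2005: Mar 27 2005.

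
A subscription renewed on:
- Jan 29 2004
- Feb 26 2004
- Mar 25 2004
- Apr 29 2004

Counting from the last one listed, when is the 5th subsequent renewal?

These are Thursdays with 28, 28, 35-day gaps.
Each is the final Thursday of its month — Jan 29 2004 is past the 28th, so '4th Thursday' doesn't fit.
Last Thursday of May 2004: May 27 2004.
June 2004 ends with Thursday Jun 24 2004.
Last Thursday of July 2004: Jul 29 2004.
August 2004 ends with Thursday Aug 26 2004.
September 2004 ends with Thursday Sep 30 2004.

Sep 30 2004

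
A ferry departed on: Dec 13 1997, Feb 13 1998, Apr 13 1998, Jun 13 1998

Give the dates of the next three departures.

The day-of-month is always 13 (62, 59, 61 days between events).
So this recurs on the 13th of every 2 months.
Next: August 1998 → Aug 13 1998.
Next: October 1998 → Oct 13 1998.
December 1998: Dec 13 1998.

Aug 13 1998, Oct 13 1998, Dec 13 1998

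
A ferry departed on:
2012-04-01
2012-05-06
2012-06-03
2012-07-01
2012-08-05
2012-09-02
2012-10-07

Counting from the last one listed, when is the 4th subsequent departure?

Gaps: 35, 28, 28, 35, 28, 35 days — a mix of 28 and 35. Every date is a Sunday.
Each is the 1st Sunday of its month.
1st Sunday of November 2012: 2012-11-04.
1st Sunday of December 2012: 2012-12-02.
1st Sunday of January 2013: 2013-01-06.
February 2013 — 1st Sunday is 2013-02-03.

2013-02-03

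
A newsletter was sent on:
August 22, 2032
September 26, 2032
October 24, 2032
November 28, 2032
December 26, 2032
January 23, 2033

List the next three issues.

All dates are Sundays, 35, 28, 35, 28, 28 days apart.
Specifically, the 4th Sunday of each month.
February 2033 — 4th Sunday is February 27, 2033.
March 2033 — 4th Sunday is March 27, 2033.
4th Sunday of April 2033: April 24, 2033.

February 27, 2033; March 27, 2033; April 24, 2033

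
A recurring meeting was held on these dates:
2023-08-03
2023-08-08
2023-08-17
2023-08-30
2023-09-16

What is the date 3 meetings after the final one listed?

2023-11-30

The spacing grows by 4 each time: 5, 9, 13, 17 days.
Next gap: 21 days. 2023-09-16 + 21 days = 2023-10-07.
Next gap: 25 days. 2023-10-07 + 25 days = 2023-11-01.
Next gap: 29 days. 2023-11-01 + 29 days = 2023-11-30.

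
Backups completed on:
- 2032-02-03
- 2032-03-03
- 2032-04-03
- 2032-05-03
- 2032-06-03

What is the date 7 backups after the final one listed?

Each date is the 3rd; the gaps (29, 31, 30, 31) track the month lengths.
The rule is the 3rd of each month.
July 2032: 2032-07-03.
Next: August 2032 → 2032-08-03.
Next: September 2032 → 2032-09-03.
Next: October 2032 → 2032-10-03.
Next: November 2032 → 2032-11-03.
December 2032: 2032-12-03.
January 2033: 2033-01-03.

2033-01-03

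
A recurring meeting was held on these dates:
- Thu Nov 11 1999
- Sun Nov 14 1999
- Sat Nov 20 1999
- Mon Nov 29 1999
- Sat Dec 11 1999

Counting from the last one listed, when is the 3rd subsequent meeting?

Gaps: 3, 6, 9, 12 days — each gap is 3 larger than the previous one.
Next gap: 15 days. Sat Dec 11 1999 + 15 days = Sun Dec 26 1999.
Next gap: 18 days. Sun Dec 26 1999 + 18 days = Thu Jan 13 2000.
Next gap: 21 days. Thu Jan 13 2000 + 21 days = Thu Feb 3 2000.

Thu Feb 3 2000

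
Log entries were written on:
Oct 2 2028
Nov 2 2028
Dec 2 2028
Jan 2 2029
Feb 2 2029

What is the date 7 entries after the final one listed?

The day-of-month is always 2 (31, 30, 31, 31 days between events).
So this recurs on the 2nd of each month.
March 2029: Mar 2 2029.
Next: April 2029 → Apr 2 2029.
Next: May 2029 → May 2 2029.
Next: June 2029 → Jun 2 2029.
Next: July 2029 → Jul 2 2029.
August 2029: Aug 2 2029.
September 2029: Sep 2 2029.

Sep 2 2029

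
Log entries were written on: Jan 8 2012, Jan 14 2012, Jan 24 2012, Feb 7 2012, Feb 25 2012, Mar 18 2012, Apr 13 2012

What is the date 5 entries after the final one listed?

Intervals are 6, 10, 14, 18, 22, 26 days — an arithmetic progression with common difference 4.
Next gap: 30 days. Apr 13 2012 + 30 days = May 13 2012.
Next gap: 34 days. May 13 2012 + 34 days = Jun 16 2012.
Next gap: 38 days. Jun 16 2012 + 38 days = Jul 24 2012.
Next gap: 42 days. Jul 24 2012 + 42 days = Sep 4 2012.
Next gap: 46 days. Sep 4 2012 + 46 days = Oct 20 2012.

Oct 20 2012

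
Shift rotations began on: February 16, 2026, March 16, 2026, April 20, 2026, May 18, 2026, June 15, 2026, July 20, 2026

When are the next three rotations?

Gaps: 28, 35, 28, 28, 35 days — a mix of 28 and 35. Every date is a Monday.
Each is the 3rd Monday of its month.
3rd Monday of August 2026: August 17, 2026.
September 2026 — 3rd Monday is September 21, 2026.
October 2026 — 3rd Monday is October 19, 2026.

August 17, 2026; September 21, 2026; October 19, 2026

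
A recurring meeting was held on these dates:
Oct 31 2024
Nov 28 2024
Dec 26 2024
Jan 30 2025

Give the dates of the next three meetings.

All Thursdays; the gaps (28, 28, 35) vary with month length.
This is the last Thursday of each month.
February 2025 ends with Thursday Feb 27 2025.
Last Thursday of March 2025: Mar 27 2025.
Last Thursday of April 2025: Apr 24 2025.

Feb 27 2025, Mar 27 2025, Apr 24 2025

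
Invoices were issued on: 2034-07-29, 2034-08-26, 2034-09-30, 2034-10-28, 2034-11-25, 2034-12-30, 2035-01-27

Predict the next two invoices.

2035-02-24, 2035-03-31

All Saturdays; the gaps (28, 35, 28, 28, 35, 28) vary with month length.
This is the last Saturday of each month.
February 2035 ends with Saturday 2035-02-24.
March 2035 ends with Saturday 2035-03-31.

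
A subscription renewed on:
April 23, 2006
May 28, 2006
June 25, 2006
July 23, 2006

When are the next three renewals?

All dates are Sundays, 35, 28, 28 days apart.
Specifically, the 4th Sunday of each month.
4th Sunday of August 2006: August 27, 2006.
4th Sunday of September 2006: September 24, 2006.
October 2006 — 4th Sunday is October 22, 2006.

August 27, 2006; September 24, 2006; October 22, 2006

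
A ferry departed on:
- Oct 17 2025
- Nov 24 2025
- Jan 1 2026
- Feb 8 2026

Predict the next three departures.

Mar 18 2026, Apr 25 2026, Jun 2 2026

The spacing is 38, 38, 38 days — always 38 days.
Feb 8 2026 + 38 days = Mar 18 2026.
Mar 18 2026 + 38 days = Apr 25 2026.
Apr 25 2026 + 38 days = Jun 2 2026.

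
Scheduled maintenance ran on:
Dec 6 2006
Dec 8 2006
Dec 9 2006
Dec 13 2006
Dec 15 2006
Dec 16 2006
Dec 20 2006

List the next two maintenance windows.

Dec 22 2006, Dec 23 2006

Gaps: 2, 1, 4, 2, 1, 4 days — not constant, but cyclic with period 3.
The events fall on every Wednesday, Friday and Saturday.
Next Friday: Dec 22 2006.
The following Saturday is Dec 23 2006.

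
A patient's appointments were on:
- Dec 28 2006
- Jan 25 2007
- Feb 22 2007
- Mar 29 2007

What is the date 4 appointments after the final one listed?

Every date is a Thursday; gaps 28, 28, 35 days.
Each is the last Thursday of its month (at least one falls on the 29th or later, ruling out '4th Thursday').
Last Thursday of April 2007: Apr 26 2007.
May 2007 ends with Thursday May 31 2007.
Last Thursday of June 2007: Jun 28 2007.
July 2007 ends with Thursday Jul 26 2007.

Jul 26 2007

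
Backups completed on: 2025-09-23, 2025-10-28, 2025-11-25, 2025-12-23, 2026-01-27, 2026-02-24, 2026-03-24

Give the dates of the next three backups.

All dates are Tuesdays, 35, 28, 28, 35, 28, 28 days apart.
Specifically, the 4th Tuesday of each month.
4th Tuesday of April 2026: 2026-04-28.
4th Tuesday of May 2026: 2026-05-26.
4th Tuesday of June 2026: 2026-06-23.

2026-04-28, 2026-05-26, 2026-06-23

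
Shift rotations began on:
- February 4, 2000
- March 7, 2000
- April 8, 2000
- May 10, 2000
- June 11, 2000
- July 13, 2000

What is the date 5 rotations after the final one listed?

December 20, 2000

Every event comes 32 days after the last (32, 32, 32, 32, 32).
July 13, 2000 + 32 days = August 14, 2000.
August 14, 2000 + 32 days = September 15, 2000.
September 15, 2000 + 32 days = October 17, 2000.
October 17, 2000 + 32 days = November 18, 2000.
November 18, 2000 + 32 days = December 20, 2000.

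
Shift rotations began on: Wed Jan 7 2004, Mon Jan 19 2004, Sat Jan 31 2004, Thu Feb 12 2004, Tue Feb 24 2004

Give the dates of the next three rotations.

Sun Mar 7 2004, Fri Mar 19 2004, Wed Mar 31 2004

Every event comes 12 days after the last (12, 12, 12, 12).
Tue Feb 24 2004 + 12 days = Sun Mar 7 2004.
Sun Mar 7 2004 + 12 days = Fri Mar 19 2004.
Fri Mar 19 2004 + 12 days = Wed Mar 31 2004.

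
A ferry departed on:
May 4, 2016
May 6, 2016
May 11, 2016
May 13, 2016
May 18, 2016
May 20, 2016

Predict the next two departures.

Every event lands on a Wednesday or Friday (gaps cycle 2, 5, 2, 5, 2).
So the schedule is: every Wednesday and Friday.
The following Wednesday is May 25, 2016.
The following Friday is May 27, 2016.

May 25, 2016; May 27, 2016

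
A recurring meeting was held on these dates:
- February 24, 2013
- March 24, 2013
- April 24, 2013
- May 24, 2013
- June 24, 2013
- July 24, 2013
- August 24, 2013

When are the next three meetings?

September 24, 2013; October 24, 2013; November 24, 2013

Gaps: 28, 31, 30, 31, 30, 31 days — not constant. Every event is on the 24th of the month.
Pattern: the 24th of each month.
September 2013: September 24, 2013.
Next: October 2013 → October 24, 2013.
Next: November 2013 → November 24, 2013.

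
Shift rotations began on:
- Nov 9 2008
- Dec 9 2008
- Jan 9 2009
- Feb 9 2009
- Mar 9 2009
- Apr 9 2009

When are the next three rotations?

May 9 2009, Jun 9 2009, Jul 9 2009

Each date is the 9th; the gaps (30, 31, 31, 28, 31) track the month lengths.
The rule is the 9th of each month.
Next: May 2009 → May 9 2009.
June 2009: Jun 9 2009.
July 2009: Jul 9 2009.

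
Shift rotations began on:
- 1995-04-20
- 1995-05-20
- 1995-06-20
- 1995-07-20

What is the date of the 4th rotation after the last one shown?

1995-11-20

Gaps: 30, 31, 30 days — not constant. Every event is on the 20th of the month.
Pattern: the 20th of each month.
August 1995: 1995-08-20.
September 1995: 1995-09-20.
October 1995: 1995-10-20.
November 1995: 1995-11-20.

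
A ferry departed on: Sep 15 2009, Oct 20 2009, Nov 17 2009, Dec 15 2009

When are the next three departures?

Jan 19 2010, Feb 16 2010, Mar 16 2010

These are Tuesdays at 28- or 35-day spacing (35, 28, 28).
The pattern: 3rd Tuesday of the month.
January 2010 — 3rd Tuesday is Jan 19 2010.
3rd Tuesday of February 2010: Feb 16 2010.
March 2010 — 3rd Tuesday is Mar 16 2010.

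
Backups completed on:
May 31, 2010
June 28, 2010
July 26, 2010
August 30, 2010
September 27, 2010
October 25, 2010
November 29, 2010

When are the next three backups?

December 27, 2010; January 31, 2011; February 28, 2011

These are Mondays with 28, 28, 35, 28, 28, 35-day gaps.
Each is the final Monday of its month — May 31, 2010 is past the 28th, so '4th Monday' doesn't fit.
Last Monday of December 2010: December 27, 2010.
January 2011 ends with Monday January 31, 2011.
February 2011 ends with Monday February 28, 2011.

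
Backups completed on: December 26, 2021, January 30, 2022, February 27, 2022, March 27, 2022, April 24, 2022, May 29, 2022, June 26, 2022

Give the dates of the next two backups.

July 31, 2022; August 28, 2022

These are Sundays with 35, 28, 28, 28, 35, 28-day gaps.
Each is the final Sunday of its month — January 30, 2022 is past the 28th, so '4th Sunday' doesn't fit.
Last Sunday of July 2022: July 31, 2022.
August 2022 ends with Sunday August 28, 2022.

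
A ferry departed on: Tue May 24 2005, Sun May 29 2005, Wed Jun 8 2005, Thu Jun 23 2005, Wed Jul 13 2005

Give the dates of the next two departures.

Gaps: 5, 10, 15, 20 days — each gap is 5 larger than the previous one.
Next gap: 25 days. Wed Jul 13 2005 + 25 days = Sun Aug 7 2005.
Next gap: 30 days. Sun Aug 7 2005 + 30 days = Tue Sep 6 2005.

Sun Aug 7 2005, Tue Sep 6 2005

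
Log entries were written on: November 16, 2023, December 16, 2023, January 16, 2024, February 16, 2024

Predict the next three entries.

March 16, 2024; April 16, 2024; May 16, 2024

The day-of-month is always 16 (30, 31, 31 days between events).
So this recurs on the 16th of each month.
March 2024: March 16, 2024.
April 2024: April 16, 2024.
May 2024: May 16, 2024.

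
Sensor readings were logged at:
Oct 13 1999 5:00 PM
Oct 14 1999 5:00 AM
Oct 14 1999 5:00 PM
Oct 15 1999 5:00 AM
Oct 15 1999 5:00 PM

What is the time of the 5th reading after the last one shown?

Oct 18 1999 5:00 AM

Gaps: 12, 12, 12, 12 hours — each event is 12 hours after the previous one.
Oct 15 1999 5:00 PM + 12 h = Oct 16 1999 5:00 AM.
Oct 16 1999 5:00 AM + 12 h = Oct 16 1999 5:00 PM.
Oct 16 1999 5:00 PM + 12 h = Oct 17 1999 5:00 AM.
Oct 17 1999 5:00 AM + 12 h = Oct 17 1999 5:00 PM.
Oct 17 1999 5:00 PM + 12 h = Oct 18 1999 5:00 AM.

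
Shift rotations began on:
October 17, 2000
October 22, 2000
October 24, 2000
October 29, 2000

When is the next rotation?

The gap pattern 5, 2, 5 repeats every 2 events.
These are the Tuesdays and Sundays of each week.
The following Tuesday is October 31, 2000.

October 31, 2000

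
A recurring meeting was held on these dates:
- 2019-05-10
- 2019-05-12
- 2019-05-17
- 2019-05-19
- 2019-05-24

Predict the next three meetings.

2019-05-26, 2019-05-31, 2019-06-02

The gap pattern 2, 5, 2, 5 repeats every 2 events.
These are the Fridays and Sundays of each week.
The following Sunday is 2019-05-26.
The following Friday is 2019-05-31.
Next Sunday: 2019-06-02.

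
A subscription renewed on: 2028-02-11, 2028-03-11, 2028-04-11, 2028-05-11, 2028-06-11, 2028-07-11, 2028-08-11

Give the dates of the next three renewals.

The day-of-month is always 11 (29, 31, 30, 31, 30, 31 days between events).
So this recurs on the 11th of each month.
Next: September 2028 → 2028-09-11.
October 2028: 2028-10-11.
November 2028: 2028-11-11.

2028-09-11, 2028-10-11, 2028-11-11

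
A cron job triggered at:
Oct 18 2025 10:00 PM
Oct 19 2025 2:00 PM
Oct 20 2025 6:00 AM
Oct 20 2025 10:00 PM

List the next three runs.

Oct 21 2025 2:00 PM, Oct 22 2025 6:00 AM, Oct 22 2025 10:00 PM

Spacing: 16, 16, 16 h — constant 16 h.
Oct 20 2025 10:00 PM + 16 h = Oct 21 2025 2:00 PM.
Oct 21 2025 2:00 PM + 16 h = Oct 22 2025 6:00 AM.
Oct 22 2025 6:00 AM + 16 h = Oct 22 2025 10:00 PM.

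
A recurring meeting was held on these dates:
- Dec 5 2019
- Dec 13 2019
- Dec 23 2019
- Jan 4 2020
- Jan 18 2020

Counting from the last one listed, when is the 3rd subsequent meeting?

Mar 12 2020

The spacing grows by 2 each time: 8, 10, 12, 14 days.
Next gap: 16 days. Jan 18 2020 + 16 days = Feb 3 2020.
Next gap: 18 days. Feb 3 2020 + 18 days = Feb 21 2020.
Next gap: 20 days. Feb 21 2020 + 20 days = Mar 12 2020.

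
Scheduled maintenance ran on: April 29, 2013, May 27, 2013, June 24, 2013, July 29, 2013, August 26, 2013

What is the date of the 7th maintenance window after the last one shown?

March 31, 2014

Every date is a Monday; gaps 28, 28, 35, 28 days.
Each is the last Monday of its month (at least one falls on the 29th or later, ruling out '4th Monday').
Last Monday of September 2013: September 30, 2013.
Last Monday of October 2013: October 28, 2013.
Last Monday of November 2013: November 25, 2013.
Last Monday of December 2013: December 30, 2013.
Last Monday of January 2014: January 27, 2014.
February 2014 ends with Monday February 24, 2014.
March 2014 ends with Monday March 31, 2014.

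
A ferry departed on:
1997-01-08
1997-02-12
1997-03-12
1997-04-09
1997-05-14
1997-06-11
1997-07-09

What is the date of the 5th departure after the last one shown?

Gaps: 35, 28, 28, 35, 28, 28 days — a mix of 28 and 35. Every date is a Wednesday.
Each is the 2nd Wednesday of its month.
August 1997 — 2nd Wednesday is 1997-08-13.
2nd Wednesday of September 1997: 1997-09-10.
2nd Wednesday of October 1997: 1997-10-08.
November 1997 — 2nd Wednesday is 1997-11-12.
December 1997 — 2nd Wednesday is 1997-12-10.

1997-12-10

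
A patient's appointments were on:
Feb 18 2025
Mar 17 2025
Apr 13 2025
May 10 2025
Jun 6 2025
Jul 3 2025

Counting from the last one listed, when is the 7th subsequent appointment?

The spacing is 27, 27, 27, 27, 27 days — always 27 days.
Jul 3 2025 + 27 days = Jul 30 2025.
Jul 30 2025 + 27 days = Aug 26 2025.
Aug 26 2025 + 27 days = Sep 22 2025.
Sep 22 2025 + 27 days = Oct 19 2025.
Oct 19 2025 + 27 days = Nov 15 2025.
Nov 15 2025 + 27 days = Dec 12 2025.
Dec 12 2025 + 27 days = Jan 8 2026.

Jan 8 2026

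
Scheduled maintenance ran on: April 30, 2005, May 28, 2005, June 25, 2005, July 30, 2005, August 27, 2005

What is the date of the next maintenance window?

September 24, 2005

Every date is a Saturday; gaps 28, 28, 35, 28 days.
Each is the last Saturday of its month (at least one falls on the 29th or later, ruling out '4th Saturday').
Last Saturday of September 2005: September 24, 2005.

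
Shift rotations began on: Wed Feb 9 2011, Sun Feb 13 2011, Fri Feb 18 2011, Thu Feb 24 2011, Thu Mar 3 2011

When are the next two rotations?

Fri Mar 11 2011, Sun Mar 20 2011

Intervals are 4, 5, 6, 7 days — an arithmetic progression with common difference 1.
Next gap: 8 days. Thu Mar 3 2011 + 8 days = Fri Mar 11 2011.
Next gap: 9 days. Fri Mar 11 2011 + 9 days = Sun Mar 20 2011.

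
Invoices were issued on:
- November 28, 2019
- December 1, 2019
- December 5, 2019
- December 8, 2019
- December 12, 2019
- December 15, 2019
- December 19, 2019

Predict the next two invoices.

December 22, 2019; December 26, 2019

Every event lands on a Thursday or Sunday (gaps cycle 3, 4, 3, 4, 3, 4).
So the schedule is: every Thursday and Sunday.
The following Sunday is December 22, 2019.
Next Thursday: December 26, 2019.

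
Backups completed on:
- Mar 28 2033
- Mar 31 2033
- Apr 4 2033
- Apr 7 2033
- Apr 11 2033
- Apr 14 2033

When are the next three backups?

Gaps: 3, 4, 3, 4, 3 days — not constant, but cyclic with period 2.
The events fall on every Monday and Thursday.
The following Monday is Apr 18 2033.
The following Thursday is Apr 21 2033.
Next Monday: Apr 25 2033.

Apr 18 2033, Apr 21 2033, Apr 25 2033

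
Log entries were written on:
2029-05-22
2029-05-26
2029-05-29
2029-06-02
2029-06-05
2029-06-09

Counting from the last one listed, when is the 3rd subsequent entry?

2029-06-19

The gap pattern 4, 3, 4, 3, 4 repeats every 2 events.
These are the Tuesdays and Saturdays of each week.
The following Tuesday is 2029-06-12.
Next Saturday: 2029-06-16.
Next Tuesday: 2029-06-19.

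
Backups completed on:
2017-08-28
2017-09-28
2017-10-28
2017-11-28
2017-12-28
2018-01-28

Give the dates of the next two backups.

2018-02-28, 2018-03-28

Each date is the 28th; the gaps (31, 30, 31, 30, 31) track the month lengths.
The rule is the 28th of each month.
Next: February 2018 → 2018-02-28.
Next: March 2018 → 2018-03-28.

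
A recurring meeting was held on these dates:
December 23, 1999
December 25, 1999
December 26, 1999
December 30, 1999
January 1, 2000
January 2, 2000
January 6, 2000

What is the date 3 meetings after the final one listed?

The gap pattern 2, 1, 4, 2, 1, 4 repeats every 3 events.
These are the Thursdays, Saturdays and Sundays of each week.
The following Saturday is January 8, 2000.
The following Sunday is January 9, 2000.
The following Thursday is January 13, 2000.

January 13, 2000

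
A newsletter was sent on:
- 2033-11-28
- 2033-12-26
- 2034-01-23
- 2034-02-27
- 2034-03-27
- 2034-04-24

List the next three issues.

Gaps: 28, 28, 35, 28, 28 days — a mix of 28 and 35. Every date is a Monday.
Each is the 4th Monday of its month.
May 2034 — 4th Monday is 2034-05-22.
June 2034 — 4th Monday is 2034-06-26.
July 2034 — 4th Monday is 2034-07-24.

2034-05-22, 2034-06-26, 2034-07-24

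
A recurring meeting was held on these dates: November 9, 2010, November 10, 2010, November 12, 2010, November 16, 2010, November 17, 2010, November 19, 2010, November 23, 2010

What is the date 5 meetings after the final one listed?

December 3, 2010

Gaps: 1, 2, 4, 1, 2, 4 days — not constant, but cyclic with period 3.
The events fall on every Tuesday, Wednesday and Friday.
Next Wednesday: November 24, 2010.
The following Friday is November 26, 2010.
The following Tuesday is November 30, 2010.
Next Wednesday: December 1, 2010.
Next Friday: December 3, 2010.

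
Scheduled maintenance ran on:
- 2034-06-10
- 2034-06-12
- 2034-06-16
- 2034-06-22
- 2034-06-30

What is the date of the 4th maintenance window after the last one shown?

2034-08-21

Gaps: 2, 4, 6, 8 days — each gap is 2 larger than the previous one.
Next gap: 10 days. 2034-06-30 + 10 days = 2034-07-10.
Next gap: 12 days. 2034-07-10 + 12 days = 2034-07-22.
Next gap: 14 days. 2034-07-22 + 14 days = 2034-08-05.
Next gap: 16 days. 2034-08-05 + 16 days = 2034-08-21.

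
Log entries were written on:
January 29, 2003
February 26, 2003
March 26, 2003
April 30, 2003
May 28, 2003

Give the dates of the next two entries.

June 25, 2003; July 30, 2003

All Wednesdays; the gaps (28, 28, 35, 28) vary with month length.
This is the last Wednesday of each month.
Last Wednesday of June 2003: June 25, 2003.
July 2003 ends with Wednesday July 30, 2003.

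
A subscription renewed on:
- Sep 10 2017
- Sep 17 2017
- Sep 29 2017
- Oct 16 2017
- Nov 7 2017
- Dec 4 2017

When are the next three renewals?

The spacing grows by 5 each time: 7, 12, 17, 22, 27 days.
Next gap: 32 days. Dec 4 2017 + 32 days = Jan 5 2018.
Next gap: 37 days. Jan 5 2018 + 37 days = Feb 11 2018.
Next gap: 42 days. Feb 11 2018 + 42 days = Mar 25 2018.

Jan 5 2018, Feb 11 2018, Mar 25 2018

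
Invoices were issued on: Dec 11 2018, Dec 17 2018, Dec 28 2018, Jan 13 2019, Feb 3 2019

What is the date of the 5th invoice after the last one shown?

Gaps: 6, 11, 16, 21 days — each gap is 5 larger than the previous one.
Next gap: 26 days. Feb 3 2019 + 26 days = Mar 1 2019.
Next gap: 31 days. Mar 1 2019 + 31 days = Apr 1 2019.
Next gap: 36 days. Apr 1 2019 + 36 days = May 7 2019.
Next gap: 41 days. May 7 2019 + 41 days = Jun 17 2019.
Next gap: 46 days. Jun 17 2019 + 46 days = Aug 2 2019.

Aug 2 2019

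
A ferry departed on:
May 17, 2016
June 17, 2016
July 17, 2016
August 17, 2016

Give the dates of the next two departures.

September 17, 2016; October 17, 2016

The day-of-month is always 17 (31, 30, 31 days between events).
So this recurs on the 17th of each month.
September 2016: September 17, 2016.
Next: October 2016 → October 17, 2016.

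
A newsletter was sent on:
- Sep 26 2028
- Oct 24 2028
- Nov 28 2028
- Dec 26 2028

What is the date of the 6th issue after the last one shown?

All dates are Tuesdays, 28, 35, 28 days apart.
Specifically, the 4th Tuesday of each month.
4th Tuesday of January 2029: Jan 23 2029.
4th Tuesday of February 2029: Feb 27 2029.
4th Tuesday of March 2029: Mar 27 2029.
4th Tuesday of April 2029: Apr 24 2029.
4th Tuesday of May 2029: May 22 2029.
4th Tuesday of June 2029: Jun 26 2029.

Jun 26 2029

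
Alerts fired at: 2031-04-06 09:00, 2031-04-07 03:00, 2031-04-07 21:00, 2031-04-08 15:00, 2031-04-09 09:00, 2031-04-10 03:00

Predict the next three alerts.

2031-04-10 21:00, 2031-04-11 15:00, 2031-04-12 09:00

The interval is a steady 18 hours (18, 18, 18, 18, 18).
2031-04-10 03:00 + 18 h = 2031-04-10 21:00.
2031-04-10 21:00 + 18 h = 2031-04-11 15:00.
2031-04-11 15:00 + 18 h = 2031-04-12 09:00.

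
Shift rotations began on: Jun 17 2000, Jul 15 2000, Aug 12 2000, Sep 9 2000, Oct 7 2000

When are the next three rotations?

Nov 4 2000, Dec 2 2000, Dec 30 2000

The spacing is 28, 28, 28, 28 days — always 28 days.
Oct 7 2000 + 28 days = Nov 4 2000.
Nov 4 2000 + 28 days = Dec 2 2000.
Dec 2 2000 + 28 days = Dec 30 2000.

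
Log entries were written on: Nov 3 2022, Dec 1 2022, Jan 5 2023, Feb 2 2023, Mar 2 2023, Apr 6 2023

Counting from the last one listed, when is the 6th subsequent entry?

Oct 5 2023

All dates are Thursdays, 28, 35, 28, 28, 35 days apart.
Specifically, the 1st Thursday of each month.
May 2023 — 1st Thursday is May 4 2023.
June 2023 — 1st Thursday is Jun 1 2023.
1st Thursday of July 2023: Jul 6 2023.
1st Thursday of August 2023: Aug 3 2023.
1st Thursday of September 2023: Sep 7 2023.
October 2023 — 1st Thursday is Oct 5 2023.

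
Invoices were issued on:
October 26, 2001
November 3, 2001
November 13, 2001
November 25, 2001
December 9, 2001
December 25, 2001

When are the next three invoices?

January 12, 2002; February 1, 2002; February 23, 2002

The spacing grows by 2 each time: 8, 10, 12, 14, 16 days.
Next gap: 18 days. December 25, 2001 + 18 days = January 12, 2002.
Next gap: 20 days. January 12, 2002 + 20 days = February 1, 2002.
Next gap: 22 days. February 1, 2002 + 22 days = February 23, 2002.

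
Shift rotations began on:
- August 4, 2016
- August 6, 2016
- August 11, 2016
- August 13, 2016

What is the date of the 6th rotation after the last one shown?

Every event lands on a Thursday or Saturday (gaps cycle 2, 5, 2).
So the schedule is: every Thursday and Saturday.
The following Thursday is August 18, 2016.
The following Saturday is August 20, 2016.
The following Thursday is August 25, 2016.
The following Saturday is August 27, 2016.
Next Thursday: September 1, 2016.
The following Saturday is September 3, 2016.

September 3, 2016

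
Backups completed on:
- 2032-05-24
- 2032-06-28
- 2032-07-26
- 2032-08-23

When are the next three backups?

Gaps: 35, 28, 28 days — a mix of 28 and 35. Every date is a Monday.
Each is the 4th Monday of its month.
4th Monday of September 2032: 2032-09-27.
4th Monday of October 2032: 2032-10-25.
November 2032 — 4th Monday is 2032-11-22.

2032-09-27, 2032-10-25, 2032-11-22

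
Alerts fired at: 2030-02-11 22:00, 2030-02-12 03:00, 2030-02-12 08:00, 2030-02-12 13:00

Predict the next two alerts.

2030-02-12 18:00, 2030-02-12 23:00

Spacing: 5, 5, 5 h — constant 5 h.
2030-02-12 13:00 + 5 h = 2030-02-12 18:00.
2030-02-12 18:00 + 5 h = 2030-02-12 23:00.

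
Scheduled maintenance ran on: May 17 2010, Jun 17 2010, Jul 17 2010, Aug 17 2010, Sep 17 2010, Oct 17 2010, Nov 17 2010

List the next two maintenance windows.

Dec 17 2010, Jan 17 2011

Gaps: 31, 30, 31, 31, 30, 31 days — not constant. Every event is on the 17th of the month.
Pattern: the 17th of each month.
Next: December 2010 → Dec 17 2010.
January 2011: Jan 17 2011.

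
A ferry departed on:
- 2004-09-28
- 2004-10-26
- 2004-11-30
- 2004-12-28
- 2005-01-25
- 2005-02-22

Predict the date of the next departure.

2005-03-29

These are Tuesdays with 28, 35, 28, 28, 28-day gaps.
Each is the final Tuesday of its month — 2004-11-30 is past the 28th, so '4th Tuesday' doesn't fit.
March 2005 ends with Tuesday 2005-03-29.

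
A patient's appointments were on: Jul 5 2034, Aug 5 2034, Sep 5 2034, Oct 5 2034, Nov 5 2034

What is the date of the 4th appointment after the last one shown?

Mar 5 2035

Each date is the 5th; the gaps (31, 31, 30, 31) track the month lengths.
The rule is the 5th of each month.
Next: December 2034 → Dec 5 2034.
Next: January 2035 → Jan 5 2035.
Next: February 2035 → Feb 5 2035.
Next: March 2035 → Mar 5 2035.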